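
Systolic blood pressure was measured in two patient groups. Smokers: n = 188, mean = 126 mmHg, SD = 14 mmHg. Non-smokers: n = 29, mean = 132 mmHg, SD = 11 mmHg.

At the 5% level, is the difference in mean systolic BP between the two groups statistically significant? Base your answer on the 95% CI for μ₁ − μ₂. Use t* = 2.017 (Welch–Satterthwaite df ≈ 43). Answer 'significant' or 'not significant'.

Standard errors of each mean: 14/√188 = 1.0211 and 11/√29 = 2.0426.
SE(x̄₁ − x̄₂) = √(1.0211² + 2.0426²) = 2.2836 for independent samples with unequal variances.
With t* = 2.017, the margin is 2.017 × 2.2836 = 4.6060.
x̄₁ − x̄₂ = 126 − 132 = -6.0000; the interval is -6.0000 ± 4.6060 = (-10.6060, -1.3940).
The interval (-10.6060, -1.3940) does not contain 0, so the difference is significant.

significant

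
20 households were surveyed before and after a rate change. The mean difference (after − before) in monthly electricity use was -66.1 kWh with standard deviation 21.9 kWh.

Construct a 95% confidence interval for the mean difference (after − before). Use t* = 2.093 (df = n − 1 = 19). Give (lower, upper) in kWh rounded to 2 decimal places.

Paired design: SE = s_d/√n = 21.9/√20 = 4.8970.
t* = 2.093; margin of error = 2.093 × 4.8970 = 10.2494.
-66.1 ± 10.2494 → (-76.35, -55.85).

(-76.35, -55.85)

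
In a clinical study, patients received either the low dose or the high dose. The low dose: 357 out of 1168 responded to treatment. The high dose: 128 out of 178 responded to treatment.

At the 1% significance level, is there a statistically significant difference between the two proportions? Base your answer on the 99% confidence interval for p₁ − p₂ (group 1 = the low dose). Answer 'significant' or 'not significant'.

First, p̂₁ = 357/1168 = 0.3057; p̂₂ = 128/178 = 0.7191.
The two standard errors are √(0.3057×0.6943/1168) = 0.01348 and √(0.7191×0.2809/178) = 0.03369.
Because the samples are independent, SE_diff = √(0.01348² + 0.03369²) = 0.03629.
Using z* = 2.576 for 99%, ME = 2.576 × 0.03629 = 0.09348.
p̂₁ − p̂₂ = -0.4134; interval -0.4134 ± 0.09348 gives (-0.50688, -0.31992).
The interval (-0.50688, -0.31992) does not contain 0, so the difference is significant.

significant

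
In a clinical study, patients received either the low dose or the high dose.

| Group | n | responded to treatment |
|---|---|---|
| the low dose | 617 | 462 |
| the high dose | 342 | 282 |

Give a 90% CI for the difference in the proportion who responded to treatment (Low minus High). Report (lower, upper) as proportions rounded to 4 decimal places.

(-0.1202, -0.0314)

Sample proportions: 462/617 = 0.7488, 282/342 = 0.8246.
Each SE is √(p̂(1−p̂)/n): √(0.7488·0.2512/617) = 0.01746 and √(0.8246·0.1754/342) = 0.02056.
SE(p̂₁ − p̂₂) = √(SE₁² + SE₂²) = √(0.0003048516 + 0.0004227136) = 0.02697, since the two samples are independent.
At 90% confidence z* = 1.645; margin = 1.645 × 0.02697 = 0.04437.
The difference is 0.7488 − 0.8246 = -0.0758, so the interval is -0.0758 ± 0.04437 = (-0.1202, -0.0314).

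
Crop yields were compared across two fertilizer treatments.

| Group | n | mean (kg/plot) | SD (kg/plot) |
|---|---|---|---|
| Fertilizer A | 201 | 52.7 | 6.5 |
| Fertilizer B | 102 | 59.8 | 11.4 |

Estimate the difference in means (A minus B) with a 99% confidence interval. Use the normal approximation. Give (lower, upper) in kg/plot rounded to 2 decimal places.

Per-group SEs: s₁/√n₁ = 6.5/√201 = 0.4585, s₂/√n₂ = 11.4/√102 = 1.1288.
Unpooled SE of the difference: √(0.21022225 + 1.27418944) = 1.2184.
Margin of error = z* · SE = 2.576 × 1.2184 = 3.1386.
x̄₁ − x̄₂ = 52.7 − 59.8 = -7.1000.
CI: -7.1000 ± 3.1386 = (-10.24, -3.96).

(-10.24, -3.96)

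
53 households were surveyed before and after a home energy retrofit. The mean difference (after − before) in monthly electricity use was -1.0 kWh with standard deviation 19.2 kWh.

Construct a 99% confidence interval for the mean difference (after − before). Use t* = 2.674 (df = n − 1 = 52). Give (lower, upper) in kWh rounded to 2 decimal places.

This is a matched-pairs design, so SE = s_d/√n = 19.2/√53 = 2.6373.
Margin = 2.674 × 2.6373 = 7.0521; the interval is -1.0 ± 7.0521 = (-8.05, 6.05).

(-8.05, 6.05)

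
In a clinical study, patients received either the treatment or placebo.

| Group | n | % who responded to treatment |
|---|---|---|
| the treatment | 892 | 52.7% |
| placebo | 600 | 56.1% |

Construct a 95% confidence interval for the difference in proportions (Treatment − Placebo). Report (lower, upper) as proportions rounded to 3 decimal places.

(-0.085, 0.017)

The two standard errors are √(0.5270×0.4730/892) = 0.01672 and √(0.5610×0.4390/600) = 0.02026.
Because the samples are independent, SE_diff = √(0.01672² + 0.02026²) = 0.02627.
Using z* = 1.960 for 95%, ME = 1.960 × 0.02627 = 0.05149.
p̂₁ − p̂₂ = -0.0340; interval -0.0340 ± 0.05149 gives (-0.085, 0.017).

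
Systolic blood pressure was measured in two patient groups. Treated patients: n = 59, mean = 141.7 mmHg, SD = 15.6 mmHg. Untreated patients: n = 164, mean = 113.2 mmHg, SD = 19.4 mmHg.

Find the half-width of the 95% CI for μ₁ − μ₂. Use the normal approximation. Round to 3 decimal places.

4.966

SE₁ = s₁/√n₁ = 15.6/√59 = 2.0309; SE₂ = 19.4/√164 = 1.5149.
Independent samples, unequal variances: SE_diff = √(SE₁² + SE₂²) = √(4.12455481 + 2.29492201) = 2.5337.
z* = 1.960, so margin of error = 1.960 × 2.5337 = 4.9661.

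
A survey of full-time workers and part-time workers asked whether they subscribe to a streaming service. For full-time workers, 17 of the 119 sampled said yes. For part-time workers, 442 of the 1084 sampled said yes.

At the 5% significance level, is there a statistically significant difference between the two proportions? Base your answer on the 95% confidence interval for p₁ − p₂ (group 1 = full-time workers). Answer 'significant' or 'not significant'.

p̂₁ = 17/119 = 0.1429 and p̂₂ = 442/1084 = 0.4077.
SE₁ = √(p̂₁(1−p̂₁)/n₁) = √(0.1429·0.8571/119) = 0.03208; SE₂ = √(0.4077·0.5923/1084) = 0.01493.
Independent samples: SE of the difference = √(SE₁² + SE₂²) = √(0.0010291264 + 0.0002229049) = 0.03538.
z* for 95% confidence is 1.960, so the margin of error is 1.960 × 0.03538 = 0.06934.
Point estimate p̂₁ − p̂₂ = 0.1429 − 0.4077 = -0.2648.
-0.2648 ± 0.06934 → (-0.33414, -0.19546).
The interval (-0.33414, -0.19546) does not contain 0, so the difference is significant.

significant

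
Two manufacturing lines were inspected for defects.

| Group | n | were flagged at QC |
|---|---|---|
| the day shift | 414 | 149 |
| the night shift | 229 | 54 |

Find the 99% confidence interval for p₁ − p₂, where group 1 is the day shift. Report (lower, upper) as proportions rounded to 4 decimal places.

(0.0297, 0.2185)

Sample proportions: 149/414 = 0.3599, 54/229 = 0.2358.
Each SE is √(p̂(1−p̂)/n): √(0.3599·0.6401/414) = 0.02359 and √(0.2358·0.7642/229) = 0.02805.
SE(p̂₁ − p̂₂) = √(SE₁² + SE₂²) = √(0.0005564881 + 0.0007868025) = 0.03665, since the two samples are independent.
At 99% confidence z* = 2.576; margin = 2.576 × 0.03665 = 0.09441.
The difference is 0.3599 − 0.2358 = 0.1241, so the interval is 0.1241 ± 0.09441 = (0.0297, 0.2185).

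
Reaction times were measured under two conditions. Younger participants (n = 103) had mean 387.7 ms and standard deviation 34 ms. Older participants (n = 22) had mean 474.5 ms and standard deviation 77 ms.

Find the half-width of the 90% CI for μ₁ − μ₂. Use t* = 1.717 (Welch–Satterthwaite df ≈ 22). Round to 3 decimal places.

28.768

Per-group SEs: s₁/√n₁ = 34/√103 = 3.3501, s₂/√n₂ = 77/√22 = 16.4165.
Unpooled SE of the difference: √(11.22317001 + 269.50147225) = 16.7548.
Margin of error = t* · SE = 1.717 × 16.7548 = 28.7680.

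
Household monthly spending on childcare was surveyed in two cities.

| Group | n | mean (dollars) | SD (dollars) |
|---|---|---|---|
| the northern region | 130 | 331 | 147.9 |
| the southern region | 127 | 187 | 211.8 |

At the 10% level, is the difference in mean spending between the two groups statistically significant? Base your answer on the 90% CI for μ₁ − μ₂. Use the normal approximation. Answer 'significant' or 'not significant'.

significant

SE₁ = s₁/√n₁ = 147.9/√130 = 12.9717; SE₂ = 211.8/√127 = 18.7942.
Independent samples, unequal variances: SE_diff = √(SE₁² + SE₂²) = √(168.26500089 + 353.22195364) = 22.8361.
z* = 1.645, so margin of error = 1.645 × 22.8361 = 37.5654.
Difference in means = 331 − 187 = 144.0000.
144.0000 ± 37.5654 → (106.4346, 181.5654).
The interval (106.4346, 181.5654) does not contain 0, so the difference is significant.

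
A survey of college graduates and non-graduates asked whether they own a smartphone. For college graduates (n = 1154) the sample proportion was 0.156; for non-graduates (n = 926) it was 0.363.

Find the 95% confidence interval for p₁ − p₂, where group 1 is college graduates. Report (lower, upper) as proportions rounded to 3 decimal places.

(-0.244, -0.170)

The two standard errors are √(0.1560×0.8440/1154) = 0.01068 and √(0.3630×0.6370/926) = 0.01580.
Because the samples are independent, SE_diff = √(0.01068² + 0.01580²) = 0.01907.
Using z* = 1.960 for 95%, ME = 1.960 × 0.01907 = 0.03738.
p̂₁ − p̂₂ = -0.2070; interval -0.2070 ± 0.03738 gives (-0.244, -0.170).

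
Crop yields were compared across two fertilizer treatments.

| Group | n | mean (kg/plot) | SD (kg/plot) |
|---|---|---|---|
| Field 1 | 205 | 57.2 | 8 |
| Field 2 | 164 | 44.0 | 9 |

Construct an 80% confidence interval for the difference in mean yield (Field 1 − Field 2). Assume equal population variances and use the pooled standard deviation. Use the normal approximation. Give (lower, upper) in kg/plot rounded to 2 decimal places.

(12.06, 14.34)

s_p = √[((n₁−1)s₁² + (n₂−1)s₂²)/(n₁+n₂−2)] = √[(204·8² + 163·9²)/367] = 8.4587.
SE = 8.4587·√(1/205 + 1/164) = 0.8862.
With z* = 1.282, margin = 1.282 × 0.8862 = 1.1361.
x̄₁ − x̄₂ = 57.2 − 44.0 = 13.2000; interval 13.2000 ± 1.1361 = (12.06, 14.34).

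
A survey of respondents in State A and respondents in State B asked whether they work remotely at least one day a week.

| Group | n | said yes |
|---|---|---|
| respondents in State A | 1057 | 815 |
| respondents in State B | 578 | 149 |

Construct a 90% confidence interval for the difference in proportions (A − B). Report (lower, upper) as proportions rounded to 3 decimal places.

p̂₁ = 815/1057 = 0.7711 and p̂₂ = 149/578 = 0.2578.
SE₁ = √(p̂₁(1−p̂₁)/n₁) = √(0.7711·0.2289/1057) = 0.01292; SE₂ = √(0.2578·0.7422/578) = 0.01819.
Independent samples: SE of the difference = √(SE₁² + SE₂²) = √(0.0001669264 + 0.0003308761) = 0.02231.
z* for 90% confidence is 1.645, so the margin of error is 1.645 × 0.02231 = 0.03670.
Point estimate p̂₁ − p̂₂ = 0.7711 − 0.2578 = 0.5133.
0.5133 ± 0.03670 → (0.477, 0.550).

(0.477, 0.550)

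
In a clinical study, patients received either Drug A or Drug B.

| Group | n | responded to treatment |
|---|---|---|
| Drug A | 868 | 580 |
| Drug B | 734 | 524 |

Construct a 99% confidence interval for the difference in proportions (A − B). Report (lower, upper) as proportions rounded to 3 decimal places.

(-0.105, 0.014)

First, p̂₁ = 580/868 = 0.6682; p̂₂ = 524/734 = 0.7139.
The two standard errors are √(0.6682×0.3318/868) = 0.01598 and √(0.7139×0.2861/734) = 0.01668.
Because the samples are independent, SE_diff = √(0.01598² + 0.01668²) = 0.02310.
Using z* = 2.576 for 99%, ME = 2.576 × 0.02310 = 0.05951.
p̂₁ − p̂₂ = -0.0457; interval -0.0457 ± 0.05951 gives (-0.105, 0.014).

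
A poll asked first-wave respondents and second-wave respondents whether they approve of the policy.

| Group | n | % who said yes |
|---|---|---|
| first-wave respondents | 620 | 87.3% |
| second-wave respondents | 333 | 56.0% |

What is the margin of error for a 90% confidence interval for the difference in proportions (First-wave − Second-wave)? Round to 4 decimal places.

The two standard errors are √(0.8730×0.1270/620) = 0.01337 and √(0.5600×0.4400/333) = 0.02720.
Because the samples are independent, SE_diff = √(0.01337² + 0.02720²) = 0.03031.
Using z* = 1.645 for 90%, ME = 1.645 × 0.03031 = 0.04986.

0.0499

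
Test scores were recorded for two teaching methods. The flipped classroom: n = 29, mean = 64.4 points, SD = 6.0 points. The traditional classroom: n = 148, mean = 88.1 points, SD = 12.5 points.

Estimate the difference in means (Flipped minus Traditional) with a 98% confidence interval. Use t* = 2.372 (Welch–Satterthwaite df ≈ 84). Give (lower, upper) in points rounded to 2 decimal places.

(-27.30, -20.10)

Standard errors of each mean: 6.0/√29 = 1.1142 and 12.5/√148 = 1.0275.
SE(x̄₁ − x̄₂) = √(1.1142² + 1.0275²) = 1.5157 for independent samples with unequal variances.
With t* = 2.372, the margin is 2.372 × 1.5157 = 3.5952.
x̄₁ − x̄₂ = 64.4 − 88.1 = -23.7000; the interval is -23.7000 ± 3.5952 = (-27.30, -20.10).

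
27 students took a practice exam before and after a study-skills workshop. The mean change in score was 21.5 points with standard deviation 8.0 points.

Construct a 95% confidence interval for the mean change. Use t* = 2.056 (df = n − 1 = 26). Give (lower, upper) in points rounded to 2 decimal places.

Paired design: SE = s_d/√n = 8.0/√27 = 1.5396.
t* = 2.056; margin of error = 2.056 × 1.5396 = 3.1654.
21.5 ± 3.1654 → (18.33, 24.67).

(18.33, 24.67)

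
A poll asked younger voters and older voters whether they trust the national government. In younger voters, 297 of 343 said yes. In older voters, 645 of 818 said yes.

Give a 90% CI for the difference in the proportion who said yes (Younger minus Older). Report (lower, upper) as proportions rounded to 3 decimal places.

Sample proportions: 297/343 = 0.8659, 645/818 = 0.7885.
Each SE is √(p̂(1−p̂)/n): √(0.8659·0.1341/343) = 0.01840 and √(0.7885·0.2115/818) = 0.01428.
SE(p̂₁ − p̂₂) = √(SE₁² + SE₂²) = √(0.00033856 + 0.0002039184) = 0.02329, since the two samples are independent.
At 90% confidence z* = 1.645; margin = 1.645 × 0.02329 = 0.03831.
The difference is 0.8659 − 0.7885 = 0.0774, so the interval is 0.0774 ± 0.03831 = (0.039, 0.116).

(0.039, 0.116)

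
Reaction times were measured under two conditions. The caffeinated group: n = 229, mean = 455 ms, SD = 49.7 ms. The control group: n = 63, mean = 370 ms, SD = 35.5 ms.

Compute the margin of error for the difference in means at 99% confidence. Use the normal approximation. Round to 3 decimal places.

14.294

Standard errors of each mean: 49.7/√229 = 3.2843 and 35.5/√63 = 4.4726.
SE(x̄₁ − x̄₂) = √(3.2843² + 4.4726²) = 5.5489 for independent samples with unequal variances.
With z* = 2.576, the margin is 2.576 × 5.5489 = 14.2940.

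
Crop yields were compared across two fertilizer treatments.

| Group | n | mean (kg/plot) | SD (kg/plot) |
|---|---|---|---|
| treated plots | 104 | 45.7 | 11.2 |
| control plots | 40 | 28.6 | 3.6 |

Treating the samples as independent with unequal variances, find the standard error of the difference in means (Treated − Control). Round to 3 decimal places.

1.237

SE₁ = s₁/√n₁ = 11.2/√104 = 1.0983; SE₂ = 3.6/√40 = 0.5692.
Independent samples, unequal variances: SE_diff = √(SE₁² + SE₂²) = √(1.20626289 + 0.32398864) = 1.2370.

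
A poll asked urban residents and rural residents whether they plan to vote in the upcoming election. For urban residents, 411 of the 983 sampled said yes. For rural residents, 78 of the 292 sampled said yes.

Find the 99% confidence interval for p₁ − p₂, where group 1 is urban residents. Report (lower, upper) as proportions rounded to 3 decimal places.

(0.073, 0.229)

First, p̂₁ = 411/983 = 0.4181; p̂₂ = 78/292 = 0.2671.
The two standard errors are √(0.4181×0.5819/983) = 0.01573 and √(0.2671×0.7329/292) = 0.02589.
Because the samples are independent, SE_diff = √(0.01573² + 0.02589²) = 0.03029.
Using z* = 2.576 for 99%, ME = 2.576 × 0.03029 = 0.07803.
p̂₁ − p̂₂ = 0.1510; interval 0.1510 ± 0.07803 gives (0.073, 0.229).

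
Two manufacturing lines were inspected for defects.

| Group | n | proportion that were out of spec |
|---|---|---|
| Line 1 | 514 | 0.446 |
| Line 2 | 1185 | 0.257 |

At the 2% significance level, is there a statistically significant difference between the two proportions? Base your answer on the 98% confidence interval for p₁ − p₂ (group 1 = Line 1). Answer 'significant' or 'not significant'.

significant

Each SE is √(p̂(1−p̂)/n): √(0.4460·0.5540/514) = 0.02193 and √(0.2570·0.7430/1185) = 0.01269.
SE(p̂₁ − p̂₂) = √(SE₁² + SE₂²) = √(0.0004809249 + 0.0001610361) = 0.02534, since the two samples are independent.
At 98% confidence z* = 2.326; margin = 2.326 × 0.02534 = 0.05894.
The difference is 0.4460 − 0.2570 = 0.1890, so the interval is 0.1890 ± 0.05894 = (0.13006, 0.24794).
The interval (0.13006, 0.24794) does not contain 0, so the difference is significant.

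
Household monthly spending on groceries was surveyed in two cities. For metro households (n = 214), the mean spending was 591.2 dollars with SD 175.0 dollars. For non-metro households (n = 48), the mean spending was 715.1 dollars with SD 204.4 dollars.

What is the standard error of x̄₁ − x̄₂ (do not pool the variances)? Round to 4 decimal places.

SE₁ = s₁/√n₁ = 175.0/√214 = 11.9628; SE₂ = 204.4/√48 = 29.5026.
Independent samples, unequal variances: SE_diff = √(SE₁² + SE₂²) = √(143.10858384 + 870.40340676) = 31.8357.

31.8357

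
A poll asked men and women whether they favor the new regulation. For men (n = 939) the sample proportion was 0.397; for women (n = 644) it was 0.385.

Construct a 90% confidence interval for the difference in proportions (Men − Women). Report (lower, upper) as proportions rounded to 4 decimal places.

The two standard errors are √(0.3970×0.6030/939) = 0.01597 and √(0.3850×0.6150/644) = 0.01917.
Because the samples are independent, SE_diff = √(0.01597² + 0.01917²) = 0.02495.
Using z* = 1.645 for 90%, ME = 1.645 × 0.02495 = 0.04104.
p̂₁ − p̂₂ = 0.0120; interval 0.0120 ± 0.04104 gives (-0.0290, 0.0530).

(-0.0290, 0.0530)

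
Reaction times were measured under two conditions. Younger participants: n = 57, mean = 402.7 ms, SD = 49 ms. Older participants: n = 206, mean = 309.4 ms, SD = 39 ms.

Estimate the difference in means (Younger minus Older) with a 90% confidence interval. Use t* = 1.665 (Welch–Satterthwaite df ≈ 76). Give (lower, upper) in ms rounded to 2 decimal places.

(81.58, 105.02)

SE₁ = s₁/√n₁ = 49/√57 = 6.4902; SE₂ = 39/√206 = 2.7173.
Independent samples, unequal variances: SE_diff = √(SE₁² + SE₂²) = √(42.12269604 + 7.38371929) = 7.0361.
t* = 1.665, so margin of error = 1.665 × 7.0361 = 11.7151.
Difference in means = 402.7 − 309.4 = 93.3000.
93.3000 ± 11.7151 → (81.58, 105.02).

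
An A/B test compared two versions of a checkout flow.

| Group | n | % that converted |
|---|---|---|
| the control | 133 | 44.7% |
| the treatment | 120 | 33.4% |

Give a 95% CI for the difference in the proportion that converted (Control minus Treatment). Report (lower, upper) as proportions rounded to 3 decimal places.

(-0.006, 0.232)

Each SE is √(p̂(1−p̂)/n): √(0.4470·0.5530/133) = 0.04311 and √(0.3340·0.6660/120) = 0.04305.
SE(p̂₁ − p̂₂) = √(SE₁² + SE₂²) = √(0.0018584721 + 0.0018533025) = 0.06092, since the two samples are independent.
At 95% confidence z* = 1.960; margin = 1.960 × 0.06092 = 0.11940.
The difference is 0.4470 − 0.3340 = 0.1130, so the interval is 0.1130 ± 0.11940 = (-0.006, 0.232).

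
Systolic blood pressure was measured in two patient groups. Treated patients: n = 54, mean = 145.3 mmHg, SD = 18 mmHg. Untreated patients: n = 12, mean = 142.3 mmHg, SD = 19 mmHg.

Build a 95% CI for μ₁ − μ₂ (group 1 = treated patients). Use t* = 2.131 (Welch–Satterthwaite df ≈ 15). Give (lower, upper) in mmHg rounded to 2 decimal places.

(-9.80, 15.80)

SE₁ = s₁/√n₁ = 18/√54 = 2.4495; SE₂ = 19/√12 = 5.4848.
Independent samples, unequal variances: SE_diff = √(SE₁² + SE₂²) = √(6.00005025 + 30.08303104) = 6.0069.
t* = 2.131, so margin of error = 2.131 × 6.0069 = 12.8007.
Difference in means = 145.3 − 142.3 = 3.0000.
3.0000 ± 12.8007 → (-9.80, 15.80).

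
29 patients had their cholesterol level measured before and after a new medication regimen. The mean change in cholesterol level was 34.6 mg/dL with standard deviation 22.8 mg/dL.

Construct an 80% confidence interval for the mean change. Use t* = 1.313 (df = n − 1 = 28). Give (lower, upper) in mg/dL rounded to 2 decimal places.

(29.04, 40.16)

This is a matched-pairs design, so SE = s_d/√n = 22.8/√29 = 4.2339.
Margin = 1.313 × 4.2339 = 5.5591; the interval is 34.6 ± 5.5591 = (29.04, 40.16).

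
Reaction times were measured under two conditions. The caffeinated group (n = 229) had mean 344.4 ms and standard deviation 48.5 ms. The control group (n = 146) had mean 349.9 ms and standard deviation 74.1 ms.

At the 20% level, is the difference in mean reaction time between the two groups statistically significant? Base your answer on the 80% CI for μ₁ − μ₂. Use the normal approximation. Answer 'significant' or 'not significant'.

Per-group SEs: s₁/√n₁ = 48.5/√229 = 3.2050, s₂/√n₂ = 74.1/√146 = 6.1326.
Unpooled SE of the difference: √(10.272025 + 37.60878276) = 6.9196.
Margin of error = z* · SE = 1.282 × 6.9196 = 8.8709.
x̄₁ − x̄₂ = 344.4 − 349.9 = -5.5000.
CI: -5.5000 ± 8.8709 = (-14.3709, 3.3709).
The interval (-14.3709, 3.3709) contains 0, so the difference is not significant.

not significant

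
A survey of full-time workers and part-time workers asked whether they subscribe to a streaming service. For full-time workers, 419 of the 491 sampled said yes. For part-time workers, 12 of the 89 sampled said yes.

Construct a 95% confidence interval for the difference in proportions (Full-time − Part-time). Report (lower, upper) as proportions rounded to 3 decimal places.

First, p̂₁ = 419/491 = 0.8534; p̂₂ = 12/89 = 0.1348.
The two standard errors are √(0.8534×0.1466/491) = 0.01596 and √(0.1348×0.8652/89) = 0.03620.
Because the samples are independent, SE_diff = √(0.01596² + 0.03620²) = 0.03956.
Using z* = 1.960 for 95%, ME = 1.960 × 0.03956 = 0.07754.
p̂₁ − p̂₂ = 0.7186; interval 0.7186 ± 0.07754 gives (0.641, 0.796).

(0.641, 0.796)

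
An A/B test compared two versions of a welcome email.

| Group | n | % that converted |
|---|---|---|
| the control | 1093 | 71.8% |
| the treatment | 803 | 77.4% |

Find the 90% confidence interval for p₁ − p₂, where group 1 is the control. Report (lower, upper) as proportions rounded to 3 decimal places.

SE₁ = √(p̂₁(1−p̂₁)/n₁) = √(0.7180·0.2820/1093) = 0.01361; SE₂ = √(0.7740·0.2260/803) = 0.01476.
Independent samples: SE of the difference = √(SE₁² + SE₂²) = √(0.0001852321 + 0.0002178576) = 0.02008.
z* for 90% confidence is 1.645, so the margin of error is 1.645 × 0.02008 = 0.03303.
Point estimate p̂₁ − p̂₂ = 0.7180 − 0.7740 = -0.0560.
-0.0560 ± 0.03303 → (-0.089, -0.023).

(-0.089, -0.023)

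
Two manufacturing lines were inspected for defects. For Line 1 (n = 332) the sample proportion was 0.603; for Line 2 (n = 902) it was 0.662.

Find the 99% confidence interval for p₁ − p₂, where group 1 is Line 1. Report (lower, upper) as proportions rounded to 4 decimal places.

(-0.1392, 0.0212)

Each SE is √(p̂(1−p̂)/n): √(0.6030·0.3970/332) = 0.02685 and √(0.6620·0.3380/902) = 0.01575.
SE(p̂₁ − p̂₂) = √(SE₁² + SE₂²) = √(0.0007209225 + 0.0002480625) = 0.03113, since the two samples are independent.
At 99% confidence z* = 2.576; margin = 2.576 × 0.03113 = 0.08019.
The difference is 0.6030 − 0.6620 = -0.0590, so the interval is -0.0590 ± 0.08019 = (-0.1392, 0.0212).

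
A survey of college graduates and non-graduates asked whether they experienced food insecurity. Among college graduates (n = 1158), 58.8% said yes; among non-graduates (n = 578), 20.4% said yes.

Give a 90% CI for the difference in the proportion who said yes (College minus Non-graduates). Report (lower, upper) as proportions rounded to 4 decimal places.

(0.3476, 0.4204)

Each SE is √(p̂(1−p̂)/n): √(0.5880·0.4120/1158) = 0.01446 and √(0.2040·0.7960/578) = 0.01676.
SE(p̂₁ − p̂₂) = √(SE₁² + SE₂²) = √(0.0002090916 + 0.0002808976) = 0.02214, since the two samples are independent.
At 90% confidence z* = 1.645; margin = 1.645 × 0.02214 = 0.03642.
The difference is 0.5880 − 0.2040 = 0.3840, so the interval is 0.3840 ± 0.03642 = (0.3476, 0.4204).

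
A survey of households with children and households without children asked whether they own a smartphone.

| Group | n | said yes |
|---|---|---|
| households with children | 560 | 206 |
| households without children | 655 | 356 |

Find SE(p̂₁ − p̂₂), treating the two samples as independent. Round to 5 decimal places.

p̂₁ = 206/560 = 0.3679 and p̂₂ = 356/655 = 0.5435.
SE₁ = √(p̂₁(1−p̂₁)/n₁) = √(0.3679·0.6321/560) = 0.02038; SE₂ = √(0.5435·0.4565/655) = 0.01946.
Independent samples: SE of the difference = √(SE₁² + SE₂²) = √(0.0004153444 + 0.0003786916) = 0.02818.

0.02818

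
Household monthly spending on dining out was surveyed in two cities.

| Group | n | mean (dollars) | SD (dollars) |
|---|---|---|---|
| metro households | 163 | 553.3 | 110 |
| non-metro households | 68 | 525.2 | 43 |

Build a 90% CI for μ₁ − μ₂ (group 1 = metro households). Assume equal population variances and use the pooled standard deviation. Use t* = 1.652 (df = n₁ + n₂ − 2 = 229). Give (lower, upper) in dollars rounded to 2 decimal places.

s_p = √[((n₁−1)s₁² + (n₂−1)s₂²)/(n₁+n₂−2)] = √[(162·110² + 67·43²)/229] = 95.3981.
SE = 95.3981·√(1/163 + 1/68) = 13.7720.
With t* = 1.652, margin = 1.652 × 13.7720 = 22.7513.
x̄₁ − x̄₂ = 553.3 − 525.2 = 28.1000; interval 28.1000 ± 22.7513 = (5.35, 50.85).

(5.35, 50.85)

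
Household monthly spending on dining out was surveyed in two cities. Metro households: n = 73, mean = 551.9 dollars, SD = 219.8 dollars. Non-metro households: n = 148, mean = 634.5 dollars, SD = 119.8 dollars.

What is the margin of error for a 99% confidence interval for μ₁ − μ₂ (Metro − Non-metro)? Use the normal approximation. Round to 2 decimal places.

Per-group SEs: s₁/√n₁ = 219.8/√73 = 25.7256, s₂/√n₂ = 119.8/√148 = 9.8475.
Unpooled SE of the difference: √(661.80649536 + 96.97325625) = 27.5460.
Margin of error = z* · SE = 2.576 × 27.5460 = 70.9585.

70.96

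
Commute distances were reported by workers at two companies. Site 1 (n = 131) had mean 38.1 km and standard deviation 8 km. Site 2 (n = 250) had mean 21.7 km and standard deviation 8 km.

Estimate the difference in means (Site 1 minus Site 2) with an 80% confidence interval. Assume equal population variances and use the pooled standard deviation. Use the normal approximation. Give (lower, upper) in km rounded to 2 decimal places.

s_p = √[((n₁−1)s₁² + (n₂−1)s₂²)/(n₁+n₂−2)] = √[(130·8² + 249·8²)/379] = 8.0000.
SE = 8.0000·√(1/131 + 1/250) = 0.8629.
With z* = 1.282, margin = 1.282 × 0.8629 = 1.1062.
x̄₁ − x̄₂ = 38.1 − 21.7 = 16.4000; interval 16.4000 ± 1.1062 = (15.29, 17.51).

(15.29, 17.51)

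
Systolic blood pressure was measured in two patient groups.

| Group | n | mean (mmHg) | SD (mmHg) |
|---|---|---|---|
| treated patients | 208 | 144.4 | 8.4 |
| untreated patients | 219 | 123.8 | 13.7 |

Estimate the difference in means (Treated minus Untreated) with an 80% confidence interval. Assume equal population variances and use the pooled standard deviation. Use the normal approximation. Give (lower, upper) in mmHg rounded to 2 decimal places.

(19.18, 22.02)

Pooled variance s_p² = [207·8.4² + 218·13.7²] / (208+219−2) = 130.6408, so s_p = 11.4298.
SE_diff = s_p·√(1/n₁ + 1/n₂) = 11.4298·√(1/208 + 1/219) = 1.1066.
z* = 1.282; margin = 1.282 × 1.1066 = 1.4187.
Difference = 144.4 − 123.8 = 20.6000.
20.6000 ± 1.4187 → (19.18, 22.02).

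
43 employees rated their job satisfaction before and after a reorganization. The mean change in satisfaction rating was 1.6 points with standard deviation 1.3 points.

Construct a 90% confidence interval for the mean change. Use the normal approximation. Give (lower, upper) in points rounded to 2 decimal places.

(1.27, 1.93)

Paired design: SE = s_d/√n = 1.3/√43 = 0.1982.
z* = 1.645; margin of error = 1.645 × 0.1982 = 0.3260.
1.6 ± 0.3260 → (1.27, 1.93).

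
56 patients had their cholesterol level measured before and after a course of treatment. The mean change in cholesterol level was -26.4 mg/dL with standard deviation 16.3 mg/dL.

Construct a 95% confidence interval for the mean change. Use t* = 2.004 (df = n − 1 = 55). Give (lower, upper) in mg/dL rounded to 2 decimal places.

(-30.77, -22.03)

Paired design: SE = s_d/√n = 16.3/√56 = 2.1782.
t* = 2.004; margin of error = 2.004 × 2.1782 = 4.3651.
-26.4 ± 4.3651 → (-30.77, -22.03).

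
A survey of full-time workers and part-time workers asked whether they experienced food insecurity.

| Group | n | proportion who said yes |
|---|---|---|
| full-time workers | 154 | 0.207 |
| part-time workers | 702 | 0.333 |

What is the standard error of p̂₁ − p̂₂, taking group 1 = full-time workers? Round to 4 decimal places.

Each SE is √(p̂(1−p̂)/n): √(0.2070·0.7930/154) = 0.03265 and √(0.3330·0.6670/702) = 0.01779.
SE(p̂₁ − p̂₂) = √(SE₁² + SE₂²) = √(0.0010660225 + 0.0003164841) = 0.03718, since the two samples are independent.

0.0372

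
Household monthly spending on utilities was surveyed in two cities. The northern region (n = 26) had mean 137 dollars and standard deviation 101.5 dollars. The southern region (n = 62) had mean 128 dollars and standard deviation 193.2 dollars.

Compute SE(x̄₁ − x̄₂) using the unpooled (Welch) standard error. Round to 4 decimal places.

31.5955

SE₁ = s₁/√n₁ = 101.5/√26 = 19.9058; SE₂ = 193.2/√62 = 24.5364.
Independent samples, unequal variances: SE_diff = √(SE₁² + SE₂²) = √(396.24087364 + 602.03492496) = 31.5955.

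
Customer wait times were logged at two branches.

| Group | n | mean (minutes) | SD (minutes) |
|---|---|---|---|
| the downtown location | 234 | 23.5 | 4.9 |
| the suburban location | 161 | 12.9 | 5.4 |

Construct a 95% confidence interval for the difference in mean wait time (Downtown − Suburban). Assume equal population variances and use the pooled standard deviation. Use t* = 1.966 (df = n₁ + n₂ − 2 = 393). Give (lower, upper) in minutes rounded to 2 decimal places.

(9.57, 11.63)

Pooled variance s_p² = [233·4.9² + 160·5.4²] / (234+161−2) = 26.1067, so s_p = 5.1095.
SE_diff = s_p·√(1/n₁ + 1/n₂) = 5.1095·√(1/234 + 1/161) = 0.5232.
t* = 1.966; margin = 1.966 × 0.5232 = 1.0286.
Difference = 23.5 − 12.9 = 10.6000.
10.6000 ± 1.0286 → (9.57, 11.63).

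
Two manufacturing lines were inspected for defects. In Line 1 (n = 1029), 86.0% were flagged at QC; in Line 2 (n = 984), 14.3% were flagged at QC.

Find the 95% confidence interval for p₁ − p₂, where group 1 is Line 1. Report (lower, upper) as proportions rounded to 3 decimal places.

(0.687, 0.747)

The two standard errors are √(0.8600×0.1400/1029) = 0.01082 and √(0.1430×0.8570/984) = 0.01116.
Because the samples are independent, SE_diff = √(0.01082² + 0.01116²) = 0.01554.
Using z* = 1.960 for 95%, ME = 1.960 × 0.01554 = 0.03046.
p̂₁ − p̂₂ = 0.7170; interval 0.7170 ± 0.03046 gives (0.687, 0.747).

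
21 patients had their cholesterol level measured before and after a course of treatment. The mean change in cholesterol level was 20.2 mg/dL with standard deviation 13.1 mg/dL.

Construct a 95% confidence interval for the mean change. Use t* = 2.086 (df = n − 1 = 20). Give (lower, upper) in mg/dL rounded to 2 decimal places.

(14.24, 26.16)

This is a matched-pairs design, so SE = s_d/√n = 13.1/√21 = 2.8587.
Margin = 2.086 × 2.8587 = 5.9632; the interval is 20.2 ± 5.9632 = (14.24, 26.16).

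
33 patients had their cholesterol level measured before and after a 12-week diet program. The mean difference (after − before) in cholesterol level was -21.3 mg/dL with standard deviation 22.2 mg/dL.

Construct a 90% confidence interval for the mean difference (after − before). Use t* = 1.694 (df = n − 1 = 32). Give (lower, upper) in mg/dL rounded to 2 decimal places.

(-27.85, -14.75)

This is a matched-pairs design, so SE = s_d/√n = 22.2/√33 = 3.8645.
Margin = 1.694 × 3.8645 = 6.5465; the interval is -21.3 ± 6.5465 = (-27.85, -14.75).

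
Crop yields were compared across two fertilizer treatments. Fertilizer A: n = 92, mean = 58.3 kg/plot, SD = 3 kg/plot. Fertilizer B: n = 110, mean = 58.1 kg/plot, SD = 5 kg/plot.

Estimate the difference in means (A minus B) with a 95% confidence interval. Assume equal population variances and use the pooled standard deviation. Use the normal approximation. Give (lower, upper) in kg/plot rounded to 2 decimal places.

(-0.97, 1.37)

Pooled variance s_p² = [91·3² + 109·5²] / (92+110−2) = 17.7200, so s_p = 4.2095.
SE_diff = s_p·√(1/n₁ + 1/n₂) = 4.2095·√(1/92 + 1/110) = 0.5947.
z* = 1.960; margin = 1.960 × 0.5947 = 1.1656.
Difference = 58.3 − 58.1 = 0.2000.
0.2000 ± 1.1656 → (-0.97, 1.37).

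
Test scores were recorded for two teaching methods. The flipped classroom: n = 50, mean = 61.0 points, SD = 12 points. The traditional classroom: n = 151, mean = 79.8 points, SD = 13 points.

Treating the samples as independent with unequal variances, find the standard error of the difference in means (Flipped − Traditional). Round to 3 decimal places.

2.000

Per-group SEs: s₁/√n₁ = 12/√50 = 1.6971, s₂/√n₂ = 13/√151 = 1.0579.
Unpooled SE of the difference: √(2.88014841 + 1.11915241) = 1.9998.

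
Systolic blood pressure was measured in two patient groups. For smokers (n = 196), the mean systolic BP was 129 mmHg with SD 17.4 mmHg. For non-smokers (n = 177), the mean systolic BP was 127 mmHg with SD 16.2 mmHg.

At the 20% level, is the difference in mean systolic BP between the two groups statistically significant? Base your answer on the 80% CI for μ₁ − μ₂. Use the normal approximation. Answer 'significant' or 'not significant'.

Standard errors of each mean: 17.4/√196 = 1.2429 and 16.2/√177 = 1.2177.
SE(x̄₁ − x̄₂) = √(1.2429² + 1.2177²) = 1.7400 for independent samples with unequal variances.
With z* = 1.282, the margin is 1.282 × 1.7400 = 2.2307.
x̄₁ − x̄₂ = 129 − 127 = 2.0000; the interval is 2.0000 ± 2.2307 = (-0.2307, 4.2307).
The interval (-0.2307, 4.2307) contains 0, so the difference is not significant.

not significant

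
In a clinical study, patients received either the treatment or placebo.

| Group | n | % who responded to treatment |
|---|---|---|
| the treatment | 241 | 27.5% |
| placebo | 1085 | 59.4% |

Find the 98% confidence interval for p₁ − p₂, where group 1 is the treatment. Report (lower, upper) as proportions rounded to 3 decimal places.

Each SE is √(p̂(1−p̂)/n): √(0.2750·0.7250/241) = 0.02876 and √(0.5940·0.4060/1085) = 0.01491.
SE(p̂₁ − p̂₂) = √(SE₁² + SE₂²) = √(0.0008271376 + 0.0002223081) = 0.03240, since the two samples are independent.
At 98% confidence z* = 2.326; margin = 2.326 × 0.03240 = 0.07536.
The difference is 0.2750 − 0.5940 = -0.3190, so the interval is -0.3190 ± 0.07536 = (-0.394, -0.244).

(-0.394, -0.244)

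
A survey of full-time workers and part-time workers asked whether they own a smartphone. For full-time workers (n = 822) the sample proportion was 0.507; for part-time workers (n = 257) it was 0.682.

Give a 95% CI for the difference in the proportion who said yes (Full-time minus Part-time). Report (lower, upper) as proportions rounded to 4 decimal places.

(-0.2414, -0.1086)

Each SE is √(p̂(1−p̂)/n): √(0.5070·0.4930/822) = 0.01744 and √(0.6820·0.3180/257) = 0.02905.
SE(p̂₁ − p̂₂) = √(SE₁² + SE₂²) = √(0.0003041536 + 0.0008439025) = 0.03388, since the two samples are independent.
At 95% confidence z* = 1.960; margin = 1.960 × 0.03388 = 0.06640.
The difference is 0.5070 − 0.6820 = -0.1750, so the interval is -0.1750 ± 0.06640 = (-0.2414, -0.1086).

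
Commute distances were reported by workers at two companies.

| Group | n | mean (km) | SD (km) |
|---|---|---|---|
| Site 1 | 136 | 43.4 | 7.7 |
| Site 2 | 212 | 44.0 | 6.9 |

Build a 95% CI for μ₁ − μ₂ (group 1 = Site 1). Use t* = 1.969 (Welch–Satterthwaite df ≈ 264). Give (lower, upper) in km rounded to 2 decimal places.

(-2.20, 1.00)

Per-group SEs: s₁/√n₁ = 7.7/√136 = 0.6603, s₂/√n₂ = 6.9/√212 = 0.4739.
Unpooled SE of the difference: √(0.43599609 + 0.22458121) = 0.8128.
Margin of error = t* · SE = 1.969 × 0.8128 = 1.6004.
x̄₁ − x̄₂ = 43.4 − 44.0 = -0.6000.
CI: -0.6000 ± 1.6004 = (-2.20, 1.00).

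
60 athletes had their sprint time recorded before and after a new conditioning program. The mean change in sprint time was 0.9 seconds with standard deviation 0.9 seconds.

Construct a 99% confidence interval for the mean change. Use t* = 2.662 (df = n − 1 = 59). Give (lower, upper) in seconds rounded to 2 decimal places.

This is a matched-pairs design, so SE = s_d/√n = 0.9/√60 = 0.1162.
Margin = 2.662 × 0.1162 = 0.3093; the interval is 0.9 ± 0.3093 = (0.59, 1.21).

(0.59, 1.21)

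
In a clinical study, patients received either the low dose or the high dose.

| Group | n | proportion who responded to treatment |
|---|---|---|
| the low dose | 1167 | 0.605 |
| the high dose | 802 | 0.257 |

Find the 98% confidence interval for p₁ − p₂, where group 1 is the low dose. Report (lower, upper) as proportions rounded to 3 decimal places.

SE₁ = √(p̂₁(1−p̂₁)/n₁) = √(0.6050·0.3950/1167) = 0.01431; SE₂ = √(0.2570·0.7430/802) = 0.01543.
Independent samples: SE of the difference = √(SE₁² + SE₂²) = √(0.0002047761 + 0.0002380849) = 0.02104.
z* for 98% confidence is 2.326, so the margin of error is 2.326 × 0.02104 = 0.04894.
Point estimate p̂₁ − p̂₂ = 0.6050 − 0.2570 = 0.3480.
0.3480 ± 0.04894 → (0.299, 0.397).

(0.299, 0.397)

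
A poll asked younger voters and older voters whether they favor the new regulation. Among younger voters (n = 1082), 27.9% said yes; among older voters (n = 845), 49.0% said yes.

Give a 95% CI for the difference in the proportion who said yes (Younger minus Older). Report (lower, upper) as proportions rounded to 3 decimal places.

(-0.254, -0.168)

The two standard errors are √(0.2790×0.7210/1082) = 0.01364 and √(0.4900×0.5100/845) = 0.01720.
Because the samples are independent, SE_diff = √(0.01364² + 0.01720²) = 0.02195.
Using z* = 1.960 for 95%, ME = 1.960 × 0.02195 = 0.04302.
p̂₁ − p̂₂ = -0.2110; interval -0.2110 ± 0.04302 gives (-0.254, -0.168).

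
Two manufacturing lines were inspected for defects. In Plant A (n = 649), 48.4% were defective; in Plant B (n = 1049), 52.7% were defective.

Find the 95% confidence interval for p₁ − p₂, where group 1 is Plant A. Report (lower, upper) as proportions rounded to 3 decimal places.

(-0.092, 0.006)

The two standard errors are √(0.4840×0.5160/649) = 0.01962 and √(0.5270×0.4730/1049) = 0.01542.
Because the samples are independent, SE_diff = √(0.01962² + 0.01542²) = 0.02495.
Using z* = 1.960 for 95%, ME = 1.960 × 0.02495 = 0.04890.
p̂₁ − p̂₂ = -0.0430; interval -0.0430 ± 0.04890 gives (-0.092, 0.006).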